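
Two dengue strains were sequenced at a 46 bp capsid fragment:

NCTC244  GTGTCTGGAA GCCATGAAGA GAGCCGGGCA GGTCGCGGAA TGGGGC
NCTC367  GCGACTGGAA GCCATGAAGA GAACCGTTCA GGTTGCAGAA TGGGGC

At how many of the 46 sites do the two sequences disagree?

7

Differing sites — 2:T/C; 4:T/A; 23:G/A; 27:G/T; 28:G/T; 34:C/T; 37:G/A.
That gives 7 mismatches out of 46 aligned sites, so the Hamming distance is 7.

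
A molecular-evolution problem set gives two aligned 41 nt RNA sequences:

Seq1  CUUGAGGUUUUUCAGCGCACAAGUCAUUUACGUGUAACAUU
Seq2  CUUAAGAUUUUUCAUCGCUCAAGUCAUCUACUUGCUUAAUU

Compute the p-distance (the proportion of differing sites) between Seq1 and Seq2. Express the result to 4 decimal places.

0.2439

Differing sites — 4:G/A; 7:G/A; 15:G/U; 19:A/U; 28:U/C; 32:G/U; 35:U/C; 36:A/U; 37:A/U; 38:C/A.
There are 10 differences over 41 sites, so p = 10/41 = 0.2439.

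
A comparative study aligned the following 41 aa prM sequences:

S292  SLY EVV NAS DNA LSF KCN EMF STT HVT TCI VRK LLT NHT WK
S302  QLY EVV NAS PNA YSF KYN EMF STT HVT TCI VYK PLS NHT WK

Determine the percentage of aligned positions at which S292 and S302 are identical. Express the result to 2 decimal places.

Mismatches occur at site 1 (S↔Q), site 10 (D↔P), site 13 (L↔Y), site 17 (C↔Y), site 32 (R↔Y), site 34 (L↔P), site 36 (T↔S).
34 of the 41 sites match, so the percent identity is 34/41 × 100 = 82.93%.

82.93%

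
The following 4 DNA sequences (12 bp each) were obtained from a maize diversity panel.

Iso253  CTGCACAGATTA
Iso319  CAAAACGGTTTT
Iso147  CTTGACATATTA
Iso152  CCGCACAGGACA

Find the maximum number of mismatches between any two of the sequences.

8

Pairwise Hamming distances:
  Iso253 vs Iso319: 6
  Iso253 vs Iso147: 3
  Iso253 vs Iso152: 4
  Iso319 vs Iso147: 7
  Iso319 vs Iso152: 8
  Iso147 vs Iso152: 7
The largest is 8, between Iso319 and Iso152.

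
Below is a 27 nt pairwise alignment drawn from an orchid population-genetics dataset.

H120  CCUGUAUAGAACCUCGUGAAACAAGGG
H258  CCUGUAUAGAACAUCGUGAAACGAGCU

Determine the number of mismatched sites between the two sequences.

Mismatches occur at site 13 (C↔A), site 23 (A↔G), site 26 (G↔C), site 27 (G↔U).
That gives 4 mismatches out of 27 aligned sites, so the Hamming distance is 4.

4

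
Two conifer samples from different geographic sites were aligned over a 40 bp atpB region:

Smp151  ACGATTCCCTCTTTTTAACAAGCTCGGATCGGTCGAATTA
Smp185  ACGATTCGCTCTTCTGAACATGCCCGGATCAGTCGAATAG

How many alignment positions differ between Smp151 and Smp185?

8

The sequences differ at positions 8 (C/G), 14 (T/C), 16 (T/G), 21 (A/T), 24 (T/C), 31 (G/A), 39 (T/A), 40 (A/G).
That gives 8 mismatches out of 40 aligned sites, so the Hamming distance is 8.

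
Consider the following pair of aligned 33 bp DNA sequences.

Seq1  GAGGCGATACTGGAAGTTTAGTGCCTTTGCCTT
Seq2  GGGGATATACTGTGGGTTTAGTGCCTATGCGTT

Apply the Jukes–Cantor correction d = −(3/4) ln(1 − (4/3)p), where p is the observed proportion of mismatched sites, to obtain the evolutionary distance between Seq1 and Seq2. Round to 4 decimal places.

The sequences differ at positions 2 (A/G), 5 (C/A), 6 (G/T), 13 (G/T), 14 (A/G), 15 (A/G), 27 (T/A), 31 (C/G).
p = 8/33 = 0.242424.
d = −0.75 · ln(1 − (4/3)·0.242424) = −0.75 · ln(0.676768) = −0.75 · (-0.390427) = 0.2928.

0.2928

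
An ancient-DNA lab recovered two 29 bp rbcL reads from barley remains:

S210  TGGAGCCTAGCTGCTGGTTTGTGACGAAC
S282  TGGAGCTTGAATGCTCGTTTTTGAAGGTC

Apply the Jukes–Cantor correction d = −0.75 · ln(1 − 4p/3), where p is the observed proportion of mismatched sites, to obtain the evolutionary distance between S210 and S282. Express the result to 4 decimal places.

Mismatches occur at site 7 (C↔T), site 9 (A↔G), site 10 (G↔A), site 11 (C↔A), site 16 (G↔C), site 21 (G↔T), site 25 (C↔A), site 27 (A↔G), site 28 (A↔T).
p = 9/29 = 0.310345.
d = −0.75 · ln(1 − (4/3)·0.310345) = −0.75 · ln(0.586207) = −0.75 · (-0.534082) = 0.4006.

0.4006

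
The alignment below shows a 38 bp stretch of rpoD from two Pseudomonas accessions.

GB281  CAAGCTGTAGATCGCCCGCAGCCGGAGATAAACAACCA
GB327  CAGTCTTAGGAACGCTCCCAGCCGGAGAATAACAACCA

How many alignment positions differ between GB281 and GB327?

Differing sites — 3:A/G; 4:G/T; 7:G/T; 8:T/A; 9:A/G; 12:T/A; 16:C/T; 18:G/C; 29:T/A; 30:A/T.
That gives 10 mismatches out of 38 aligned sites, so the Hamming distance is 10.

10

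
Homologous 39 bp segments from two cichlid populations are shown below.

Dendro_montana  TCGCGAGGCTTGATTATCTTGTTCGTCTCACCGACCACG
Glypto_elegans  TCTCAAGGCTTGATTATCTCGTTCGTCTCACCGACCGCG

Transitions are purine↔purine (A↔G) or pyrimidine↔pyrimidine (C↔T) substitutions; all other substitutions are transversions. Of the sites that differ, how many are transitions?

Differing sites — 3:G/T (Tv); 5:G/A (Ti); 20:T/C (Ti); 37:A/G (Ti).
Of the 4 differences, 3 transitions and 1 transversion, so the answer is 3.

3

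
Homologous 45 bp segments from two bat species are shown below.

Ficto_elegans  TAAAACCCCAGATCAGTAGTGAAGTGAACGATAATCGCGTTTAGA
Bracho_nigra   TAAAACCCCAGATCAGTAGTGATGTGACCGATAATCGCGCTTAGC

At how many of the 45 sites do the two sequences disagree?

4

Mismatches occur at site 23 (A/T), site 28 (A/C), site 40 (T/C), site 45 (A/C).
That gives 4 mismatches out of 45 aligned sites, so the Hamming distance is 4.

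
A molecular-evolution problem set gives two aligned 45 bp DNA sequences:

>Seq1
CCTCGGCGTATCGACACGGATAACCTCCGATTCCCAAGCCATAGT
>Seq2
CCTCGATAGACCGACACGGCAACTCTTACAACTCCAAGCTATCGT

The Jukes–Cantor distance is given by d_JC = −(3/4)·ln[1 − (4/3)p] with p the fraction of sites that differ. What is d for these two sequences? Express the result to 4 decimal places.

0.5254

Mismatches occur at site 6 (G/A), site 7 (C/T), site 8 (G/A), site 9 (T/G), site 11 (T/C), site 20 (A/C), site 21 (T/A), site 23 (A/C), site 24 (C/T), site 27 (C/T), site 28 (C/A), site 29 (G/C), site 31 (T/A), site 32 (T/C), site 33 (C/T), site 40 (C/T), site 43 (A/C).
p = 17/45 = 0.377778.
d = −0.75 · ln(1 − (4/3)·0.377778) = −0.75 · ln(0.496296) = −0.75 · (-0.700583) = 0.5254.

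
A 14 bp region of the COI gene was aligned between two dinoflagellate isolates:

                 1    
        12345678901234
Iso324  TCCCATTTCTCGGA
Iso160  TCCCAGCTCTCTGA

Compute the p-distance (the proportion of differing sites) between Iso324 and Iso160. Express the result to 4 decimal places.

0.2143

Differing sites — 6:T/G; 7:T/C; 12:G/T.
There are 3 differences over 14 sites, so p = 3/14 = 0.2143.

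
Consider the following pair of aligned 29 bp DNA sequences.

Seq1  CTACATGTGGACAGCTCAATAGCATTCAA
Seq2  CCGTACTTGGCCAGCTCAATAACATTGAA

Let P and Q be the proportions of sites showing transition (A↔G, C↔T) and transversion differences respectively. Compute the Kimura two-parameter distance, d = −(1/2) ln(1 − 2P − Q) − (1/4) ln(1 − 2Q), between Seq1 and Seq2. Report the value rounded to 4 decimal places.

0.3553

The sequences differ at positions 2 (T/C, transition), 3 (A/G, transition), 4 (C/T, transition), 6 (T/C, transition), 7 (G/T, transversion), 11 (A/C, transversion), 22 (G/A, transition), 27 (C/G, transversion).
Of the 8 differences, 5 transitions and 3 transversions over 29 sites: P = 5/29 = 0.172414, Q = 3/29 = 0.103448.
d = −0.5·ln(0.551724) − 0.25·ln(0.793104) = −0.5·(-0.594707) − 0.25·(-0.231801) = 0.3553.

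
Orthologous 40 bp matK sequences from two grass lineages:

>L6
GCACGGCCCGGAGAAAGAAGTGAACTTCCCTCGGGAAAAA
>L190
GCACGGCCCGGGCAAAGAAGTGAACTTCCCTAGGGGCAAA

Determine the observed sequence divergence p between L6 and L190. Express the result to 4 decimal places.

0.1250

Mismatches occur at site 12 (A→G), site 13 (G→C), site 32 (C→A), site 36 (A→G), site 37 (A→C).
There are 5 differences over 40 sites, so p = 5/40 = 0.1250.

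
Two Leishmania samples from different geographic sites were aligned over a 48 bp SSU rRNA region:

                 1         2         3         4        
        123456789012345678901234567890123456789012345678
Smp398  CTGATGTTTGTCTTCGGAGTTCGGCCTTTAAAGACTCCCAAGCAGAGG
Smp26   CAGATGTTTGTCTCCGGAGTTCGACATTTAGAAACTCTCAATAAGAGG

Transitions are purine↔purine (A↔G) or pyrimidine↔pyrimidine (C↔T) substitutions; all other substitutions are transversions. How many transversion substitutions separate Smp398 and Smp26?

The sequences differ at positions 2 (T/A, transversion), 14 (T/C, transition), 24 (G/A, transition), 26 (C/A, transversion), 31 (A/G, transition), 33 (G/A, transition), 38 (C/T, transition), 42 (G/T, transversion), 43 (C/A, transversion).
Of the 9 differences, 5 transitions and 4 transversions, so the answer is 4.

4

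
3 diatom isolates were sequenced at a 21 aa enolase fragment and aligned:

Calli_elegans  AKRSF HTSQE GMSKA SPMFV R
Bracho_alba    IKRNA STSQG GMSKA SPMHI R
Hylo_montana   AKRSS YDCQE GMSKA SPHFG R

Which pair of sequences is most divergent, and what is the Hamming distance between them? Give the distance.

10

Pairwise Hamming distances:
  Calli_elegans vs Bracho_alba: 7
  Calli_elegans vs Hylo_montana: 6
  Bracho_alba vs Hylo_montana: 10
The largest is 10, between Bracho_alba and Hylo_montana.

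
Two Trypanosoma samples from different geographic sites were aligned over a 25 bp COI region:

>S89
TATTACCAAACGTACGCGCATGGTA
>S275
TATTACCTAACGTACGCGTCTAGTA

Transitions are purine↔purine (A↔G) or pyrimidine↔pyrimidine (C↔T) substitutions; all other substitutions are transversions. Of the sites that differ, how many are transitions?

2

The sequences differ at positions 8 (A/T, transversion), 19 (C/T, transition), 20 (A/C, transversion), 22 (G/A, transition).
Of the 4 differences, 2 transitions and 2 transversions, so the answer is 2.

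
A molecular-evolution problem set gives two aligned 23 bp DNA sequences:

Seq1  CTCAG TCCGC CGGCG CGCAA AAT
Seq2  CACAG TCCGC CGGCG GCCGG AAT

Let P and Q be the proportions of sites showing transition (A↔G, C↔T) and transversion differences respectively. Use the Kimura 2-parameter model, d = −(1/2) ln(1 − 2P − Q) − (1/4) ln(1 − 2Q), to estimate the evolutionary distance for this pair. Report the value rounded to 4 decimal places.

The sequences differ at positions 2 (T/A, transversion), 16 (C/G, transversion), 17 (G/C, transversion), 19 (A/G, transition), 20 (A/G, transition).
Of the 5 differences, 2 transitions and 3 transversions over 23 sites: P = 2/23 = 0.086957, Q = 3/23 = 0.130435.
d = −0.5·ln(0.695651) − 0.25·ln(0.739130) = −0.5·(-0.362907) − 0.25·(-0.302281) = 0.2570.

0.2570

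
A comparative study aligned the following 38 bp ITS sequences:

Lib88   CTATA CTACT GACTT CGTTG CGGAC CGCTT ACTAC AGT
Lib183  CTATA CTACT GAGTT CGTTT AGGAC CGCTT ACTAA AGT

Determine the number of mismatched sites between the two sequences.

4

Differing sites — 13:C/G; 20:G/T; 21:C/A; 35:C/A.
That gives 4 mismatches out of 38 aligned sites, so the Hamming distance is 4.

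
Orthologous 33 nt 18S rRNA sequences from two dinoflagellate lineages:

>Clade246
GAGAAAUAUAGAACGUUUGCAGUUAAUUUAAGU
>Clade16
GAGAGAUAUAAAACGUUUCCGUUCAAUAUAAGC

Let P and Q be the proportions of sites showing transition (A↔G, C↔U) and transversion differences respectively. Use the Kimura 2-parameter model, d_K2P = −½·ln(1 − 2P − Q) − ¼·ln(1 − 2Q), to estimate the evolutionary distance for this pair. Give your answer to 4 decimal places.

0.3006

Differing sites — 5:A/G (Ti); 11:G/A (Ti); 19:G/C (Tv); 21:A/G (Ti); 22:G/U (Tv); 24:U/C (Ti); 28:U/A (Tv); 33:U/C (Ti).
Of the 8 differences, 5 transitions and 3 transversions over 33 sites: P = 5/33 = 0.151515, Q = 3/33 = 0.090909.
d = −0.5·ln(0.606061) − 0.25·ln(0.818182) = −0.5·(-0.500775) − 0.25·(-0.200670) = 0.3006.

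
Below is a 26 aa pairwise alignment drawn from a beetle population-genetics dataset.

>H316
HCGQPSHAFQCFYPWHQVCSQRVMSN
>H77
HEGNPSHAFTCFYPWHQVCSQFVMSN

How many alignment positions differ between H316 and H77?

4

The sequences differ at positions 2 (C/E), 4 (Q/N), 10 (Q/T), 22 (R/F).
That gives 4 mismatches out of 26 aligned sites, so the Hamming distance is 4.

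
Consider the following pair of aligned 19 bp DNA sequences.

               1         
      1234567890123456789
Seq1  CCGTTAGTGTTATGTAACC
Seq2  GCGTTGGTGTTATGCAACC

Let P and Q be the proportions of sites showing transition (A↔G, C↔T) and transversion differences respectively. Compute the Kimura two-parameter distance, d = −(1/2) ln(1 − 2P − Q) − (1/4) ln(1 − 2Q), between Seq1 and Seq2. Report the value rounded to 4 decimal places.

0.1805

Mismatches occur at site 1 (C↔G, transversion), site 6 (A↔G, transition), site 15 (T↔C, transition).
Of the 3 differences, 2 transitions and 1 transversion over 19 sites: P = 2/19 = 0.105263, Q = 1/19 = 0.052632.
d = −0.5·ln(0.736842) − 0.25·ln(0.894736) = −0.5·(-0.305382) − 0.25·(-0.111227) = 0.1805.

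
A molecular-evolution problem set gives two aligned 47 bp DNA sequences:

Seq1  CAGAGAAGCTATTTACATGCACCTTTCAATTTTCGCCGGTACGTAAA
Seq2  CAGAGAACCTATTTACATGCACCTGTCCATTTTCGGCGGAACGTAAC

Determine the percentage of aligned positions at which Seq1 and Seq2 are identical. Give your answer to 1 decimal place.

Mismatches occur at site 8 (G→C), site 25 (T→G), site 28 (A→C), site 36 (C→G), site 40 (T→A), site 47 (A→C).
41 of the 47 sites match, so the percent identity is 41/47 × 100 = 87.2%.

87.2%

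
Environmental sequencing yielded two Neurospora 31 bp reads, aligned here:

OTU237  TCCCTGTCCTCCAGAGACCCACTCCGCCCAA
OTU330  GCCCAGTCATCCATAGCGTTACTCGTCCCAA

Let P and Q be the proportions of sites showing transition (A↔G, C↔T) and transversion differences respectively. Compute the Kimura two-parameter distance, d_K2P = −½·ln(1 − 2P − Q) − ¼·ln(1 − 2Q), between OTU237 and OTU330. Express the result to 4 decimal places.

The sequences differ at positions 1 (T/G, transversion), 5 (T/A, transversion), 9 (C/A, transversion), 14 (G/T, transversion), 17 (A/C, transversion), 18 (C/G, transversion), 19 (C/T, transition), 20 (C/T, transition), 25 (C/G, transversion), 26 (G/T, transversion).
Of the 10 differences, 2 transitions and 8 transversions over 31 sites: P = 2/31 = 0.064516, Q = 8/31 = 0.258065.
d = −0.5·ln(0.612903) − 0.25·ln(0.483870) = −0.5·(-0.489549) − 0.25·(-0.725939) = 0.4263.

0.4263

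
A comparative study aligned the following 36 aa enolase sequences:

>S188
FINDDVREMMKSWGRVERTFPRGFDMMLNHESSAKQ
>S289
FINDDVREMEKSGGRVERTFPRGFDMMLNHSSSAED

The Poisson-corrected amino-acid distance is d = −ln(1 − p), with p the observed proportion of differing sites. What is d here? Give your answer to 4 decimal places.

The sequences differ at positions 10 (M/E), 13 (W/G), 31 (E/S), 35 (K/E), 36 (Q/D).
p = 5/36 = 0.138889.
d = −ln(1 − 0.138889) = −ln(0.861111) = 0.1495.

0.1495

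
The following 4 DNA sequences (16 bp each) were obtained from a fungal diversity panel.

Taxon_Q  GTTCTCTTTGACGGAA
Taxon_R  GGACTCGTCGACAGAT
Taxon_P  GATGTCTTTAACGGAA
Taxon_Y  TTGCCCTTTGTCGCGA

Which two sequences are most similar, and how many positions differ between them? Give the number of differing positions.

Pairwise Hamming distances:
  Taxon_Q vs Taxon_R: 6
  Taxon_Q vs Taxon_P: 3
  Taxon_Q vs Taxon_Y: 6
  Taxon_R vs Taxon_P: 8
  Taxon_R vs Taxon_Y: 11
  Taxon_P vs Taxon_Y: 9
The smallest is 3, between Taxon_Q and Taxon_P.

3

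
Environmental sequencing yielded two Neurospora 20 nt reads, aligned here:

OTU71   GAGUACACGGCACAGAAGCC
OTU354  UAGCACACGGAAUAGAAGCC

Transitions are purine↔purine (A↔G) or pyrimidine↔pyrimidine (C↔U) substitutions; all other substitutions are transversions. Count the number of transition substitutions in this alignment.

Differing sites — 1:G/U (Tv); 4:U/C (Ti); 11:C/A (Tv); 13:C/U (Ti).
Of the 4 differences, 2 transitions and 2 transversions, so the answer is 2.

2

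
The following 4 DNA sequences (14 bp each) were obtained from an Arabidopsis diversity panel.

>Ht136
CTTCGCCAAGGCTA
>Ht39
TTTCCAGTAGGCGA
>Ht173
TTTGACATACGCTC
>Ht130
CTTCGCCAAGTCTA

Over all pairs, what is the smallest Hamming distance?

1

Pairwise Hamming distances:
  Ht136 vs Ht39: 6
  Ht136 vs Ht173: 7
  Ht136 vs Ht130: 1
  Ht39 vs Ht173: 7
  Ht39 vs Ht130: 7
  Ht173 vs Ht130: 8
The smallest is 1, between Ht136 and Ht130.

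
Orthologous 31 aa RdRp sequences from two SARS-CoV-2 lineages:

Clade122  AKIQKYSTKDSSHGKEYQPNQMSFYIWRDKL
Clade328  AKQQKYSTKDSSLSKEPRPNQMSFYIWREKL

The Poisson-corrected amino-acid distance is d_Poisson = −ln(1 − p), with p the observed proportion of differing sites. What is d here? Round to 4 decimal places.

0.2151

Differing sites — 3:I/Q; 13:H/L; 14:G/S; 17:Y/P; 18:Q/R; 29:D/E.
p = 6/31 = 0.193548.
d = −ln(1 − 0.193548) = −ln(0.806452) = 0.2151.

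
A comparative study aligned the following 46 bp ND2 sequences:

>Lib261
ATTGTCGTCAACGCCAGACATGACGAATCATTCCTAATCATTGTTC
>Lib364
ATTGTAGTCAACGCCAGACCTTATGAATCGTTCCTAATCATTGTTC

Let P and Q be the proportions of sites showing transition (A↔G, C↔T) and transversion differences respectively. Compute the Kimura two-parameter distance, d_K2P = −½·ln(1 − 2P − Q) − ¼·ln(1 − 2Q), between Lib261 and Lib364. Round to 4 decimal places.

The sequences differ at positions 6 (C/A, transversion), 20 (A/C, transversion), 22 (G/T, transversion), 24 (C/T, transition), 30 (A/G, transition).
Of the 5 differences, 2 transitions and 3 transversions over 46 sites: P = 2/46 = 0.043478, Q = 3/46 = 0.065217.
d = −0.5·ln(0.847827) − 0.25·ln(0.869566) = −0.5·(-0.165079) − 0.25·(-0.139761) = 0.1175.

0.1175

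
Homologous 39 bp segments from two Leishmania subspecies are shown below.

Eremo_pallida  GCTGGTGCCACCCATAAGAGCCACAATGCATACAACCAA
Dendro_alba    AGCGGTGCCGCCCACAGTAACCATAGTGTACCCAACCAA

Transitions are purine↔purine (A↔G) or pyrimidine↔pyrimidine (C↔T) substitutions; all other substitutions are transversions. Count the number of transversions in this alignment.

3

The sequences differ at positions 1 (G/A, transition), 2 (C/G, transversion), 3 (T/C, transition), 10 (A/G, transition), 15 (T/C, transition), 17 (A/G, transition), 18 (G/T, transversion), 20 (G/A, transition), 24 (C/T, transition), 26 (A/G, transition), 29 (C/T, transition), 31 (T/C, transition), 32 (A/C, transversion).
Of the 13 differences, 10 transitions and 3 transversions, so the answer is 3.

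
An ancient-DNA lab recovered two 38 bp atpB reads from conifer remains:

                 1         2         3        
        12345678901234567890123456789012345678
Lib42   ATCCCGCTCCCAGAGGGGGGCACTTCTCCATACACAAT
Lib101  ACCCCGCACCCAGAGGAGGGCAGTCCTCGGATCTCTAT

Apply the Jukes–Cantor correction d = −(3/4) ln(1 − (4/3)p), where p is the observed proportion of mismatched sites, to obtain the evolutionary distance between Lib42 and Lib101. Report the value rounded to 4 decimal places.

Mismatches occur at site 2 (T→C), site 8 (T→A), site 17 (G→A), site 23 (C→G), site 25 (T→C), site 29 (C→G), site 30 (A→G), site 31 (T→A), site 32 (A→T), site 34 (A→T), site 36 (A→T).
p = 11/38 = 0.289474.
d = −0.75 · ln(1 − (4/3)·0.289474) = −0.75 · ln(0.614035) = −0.75 · (-0.487703) = 0.3658.

0.3658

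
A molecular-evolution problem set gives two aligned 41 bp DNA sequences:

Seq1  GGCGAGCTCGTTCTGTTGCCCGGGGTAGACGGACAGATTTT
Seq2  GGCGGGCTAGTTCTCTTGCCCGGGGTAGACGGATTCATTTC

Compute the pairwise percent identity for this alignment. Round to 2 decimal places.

82.93%

Mismatches occur at site 5 (A→G), site 9 (C→A), site 15 (G→C), site 34 (C→T), site 35 (A→T), site 36 (G→C), site 41 (T→C).
34 of the 41 sites match, so the percent identity is 34/41 × 100 = 82.93%.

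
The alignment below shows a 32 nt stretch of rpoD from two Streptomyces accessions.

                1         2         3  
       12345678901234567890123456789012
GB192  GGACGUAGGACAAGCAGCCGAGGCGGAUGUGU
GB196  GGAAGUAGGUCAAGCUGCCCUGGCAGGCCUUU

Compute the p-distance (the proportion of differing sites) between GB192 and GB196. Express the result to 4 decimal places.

0.3125

The sequences differ at positions 4 (C/A), 10 (A/U), 16 (A/U), 20 (G/C), 21 (A/U), 25 (G/A), 27 (A/G), 28 (U/C), 29 (G/C), 31 (G/U).
There are 10 differences over 32 sites, so p = 10/32 = 0.3125.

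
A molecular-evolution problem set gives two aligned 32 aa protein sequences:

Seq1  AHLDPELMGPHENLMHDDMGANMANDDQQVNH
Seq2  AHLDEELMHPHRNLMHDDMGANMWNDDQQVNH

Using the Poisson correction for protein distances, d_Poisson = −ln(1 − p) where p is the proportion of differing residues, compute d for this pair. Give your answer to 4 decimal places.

0.1335

Mismatches occur at site 5 (P↔E), site 9 (G↔H), site 12 (E↔R), site 24 (A↔W).
p = 4/32 = 0.125000.
d = −ln(1 − 0.125000) = −ln(0.875000) = 0.1335.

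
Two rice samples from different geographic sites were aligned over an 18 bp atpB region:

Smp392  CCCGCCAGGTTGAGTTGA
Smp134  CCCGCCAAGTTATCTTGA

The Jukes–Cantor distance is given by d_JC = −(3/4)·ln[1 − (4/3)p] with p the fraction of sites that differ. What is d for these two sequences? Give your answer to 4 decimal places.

0.2635

The sequences differ at positions 8 (G/A), 12 (G/A), 13 (A/T), 14 (G/C).
p = 4/18 = 0.222222.
d = −0.75 · ln(1 − (4/3)·0.222222) = −0.75 · ln(0.703704) = −0.75 · (-0.351397) = 0.2635.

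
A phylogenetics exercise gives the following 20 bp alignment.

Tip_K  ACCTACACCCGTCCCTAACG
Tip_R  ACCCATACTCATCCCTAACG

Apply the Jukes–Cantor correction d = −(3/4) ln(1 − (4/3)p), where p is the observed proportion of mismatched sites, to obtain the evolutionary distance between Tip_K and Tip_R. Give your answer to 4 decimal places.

Differing sites — 4:T/C; 6:C/T; 9:C/T; 11:G/A.
p = 4/20 = 0.200000.
d = −0.75 · ln(1 − (4/3)·0.200000) = −0.75 · ln(0.733333) = −0.75 · (-0.310155) = 0.2326.

0.2326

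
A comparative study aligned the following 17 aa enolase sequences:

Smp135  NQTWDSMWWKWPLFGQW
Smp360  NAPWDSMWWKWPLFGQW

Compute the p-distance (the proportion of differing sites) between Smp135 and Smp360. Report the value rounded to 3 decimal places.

0.118

Differing sites — 2:Q/A; 3:T/P.
There are 2 differences over 17 sites, so p = 2/17 = 0.118.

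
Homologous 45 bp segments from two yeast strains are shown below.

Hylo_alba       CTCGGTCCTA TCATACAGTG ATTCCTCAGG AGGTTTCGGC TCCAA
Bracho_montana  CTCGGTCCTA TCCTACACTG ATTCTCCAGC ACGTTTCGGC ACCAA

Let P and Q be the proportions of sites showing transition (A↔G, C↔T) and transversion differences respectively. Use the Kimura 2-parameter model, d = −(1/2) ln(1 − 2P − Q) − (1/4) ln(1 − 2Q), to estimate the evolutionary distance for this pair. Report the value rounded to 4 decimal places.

Mismatches occur at site 13 (A→C, transversion), site 18 (G→C, transversion), site 25 (C→T, transition), site 26 (T→C, transition), site 30 (G→C, transversion), site 32 (G→C, transversion), site 41 (T→A, transversion).
Of the 7 differences, 2 transitions and 5 transversions over 45 sites: P = 2/45 = 0.044444, Q = 5/45 = 0.111111.
d = −0.5·ln(0.800001) − 0.25·ln(0.777778) = −0.5·(-0.223142) − 0.25·(-0.251314) = 0.1744.

0.1744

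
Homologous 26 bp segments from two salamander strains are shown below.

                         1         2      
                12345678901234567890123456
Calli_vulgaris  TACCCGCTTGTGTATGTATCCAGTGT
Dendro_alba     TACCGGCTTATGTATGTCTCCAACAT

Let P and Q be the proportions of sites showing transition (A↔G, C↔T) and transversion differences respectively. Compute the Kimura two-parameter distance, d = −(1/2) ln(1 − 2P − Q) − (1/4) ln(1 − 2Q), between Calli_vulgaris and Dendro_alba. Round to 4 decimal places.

0.2845

The sequences differ at positions 5 (C/G, transversion), 10 (G/A, transition), 18 (A/C, transversion), 23 (G/A, transition), 24 (T/C, transition), 25 (G/A, transition).
Of the 6 differences, 4 transitions and 2 transversions over 26 sites: P = 4/26 = 0.153846, Q = 2/26 = 0.076923.
d = −0.5·ln(0.615385) − 0.25·ln(0.846154) = −0.5·(-0.485507) − 0.25·(-0.167054) = 0.2845.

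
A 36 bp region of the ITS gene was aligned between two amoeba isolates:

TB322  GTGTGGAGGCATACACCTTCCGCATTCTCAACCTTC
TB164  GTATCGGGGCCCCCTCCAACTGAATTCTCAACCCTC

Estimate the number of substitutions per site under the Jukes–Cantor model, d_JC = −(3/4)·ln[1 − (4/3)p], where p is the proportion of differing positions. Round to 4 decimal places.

0.4408

Mismatches occur at site 3 (G↔A), site 5 (G↔C), site 7 (A↔G), site 11 (A↔C), site 12 (T↔C), site 13 (A↔C), site 15 (A↔T), site 18 (T↔A), site 19 (T↔A), site 21 (C↔T), site 23 (C↔A), site 34 (T↔C).
p = 12/36 = 0.333333.
d = −0.75 · ln(1 − (4/3)·0.333333) = −0.75 · ln(0.555556) = −0.75 · (-0.587786) = 0.4408.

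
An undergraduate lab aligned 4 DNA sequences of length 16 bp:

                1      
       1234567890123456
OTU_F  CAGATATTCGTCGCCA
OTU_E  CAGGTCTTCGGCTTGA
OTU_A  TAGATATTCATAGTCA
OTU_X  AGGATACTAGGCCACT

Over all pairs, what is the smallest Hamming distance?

4

Pairwise Hamming distances:
  OTU_F vs OTU_E: 6
  OTU_F vs OTU_A: 4
  OTU_F vs OTU_X: 8
  OTU_E vs OTU_A: 8
  OTU_E vs OTU_X: 10
  OTU_A vs OTU_X: 10
The smallest is 4, between OTU_F and OTU_A.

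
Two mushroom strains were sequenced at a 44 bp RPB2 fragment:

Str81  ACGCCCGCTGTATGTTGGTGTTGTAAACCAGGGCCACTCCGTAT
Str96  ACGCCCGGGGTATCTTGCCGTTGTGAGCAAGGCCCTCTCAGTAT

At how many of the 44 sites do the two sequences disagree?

The sequences differ at positions 8 (C/G), 9 (T/G), 14 (G/C), 18 (G/C), 19 (T/C), 25 (A/G), 27 (A/G), 29 (C/A), 33 (G/C), 36 (A/T), 40 (C/A).
That gives 11 mismatches out of 44 aligned sites, so the Hamming distance is 11.

11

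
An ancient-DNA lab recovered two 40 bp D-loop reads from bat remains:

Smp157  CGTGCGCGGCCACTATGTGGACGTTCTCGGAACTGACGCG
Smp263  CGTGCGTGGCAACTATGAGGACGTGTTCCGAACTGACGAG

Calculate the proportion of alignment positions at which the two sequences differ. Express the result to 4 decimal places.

Differing sites — 7:C/T; 11:C/A; 18:T/A; 25:T/G; 26:C/T; 29:G/C; 39:C/A.
There are 7 differences over 40 sites, so p = 7/40 = 0.1750.

0.1750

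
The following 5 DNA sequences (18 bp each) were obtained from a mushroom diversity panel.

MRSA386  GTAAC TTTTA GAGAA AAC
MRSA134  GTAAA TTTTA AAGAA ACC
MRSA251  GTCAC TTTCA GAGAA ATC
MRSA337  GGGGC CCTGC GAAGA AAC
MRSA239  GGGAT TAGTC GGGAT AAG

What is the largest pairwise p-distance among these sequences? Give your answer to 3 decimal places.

0.667

Pairwise Hamming distances:
  MRSA386 vs MRSA134: 3
  MRSA386 vs MRSA251: 3
  MRSA386 vs MRSA337: 9
  MRSA386 vs MRSA239: 9
  MRSA134 vs MRSA251: 5
  MRSA134 vs MRSA337: 12
  MRSA134 vs MRSA239: 11
  MRSA251 vs MRSA337: 10
  MRSA251 vs MRSA239: 11
  MRSA337 vs MRSA239: 11
The largest is 12 mismatches, between MRSA134 and MRSA337; p = 12/18 = 0.667.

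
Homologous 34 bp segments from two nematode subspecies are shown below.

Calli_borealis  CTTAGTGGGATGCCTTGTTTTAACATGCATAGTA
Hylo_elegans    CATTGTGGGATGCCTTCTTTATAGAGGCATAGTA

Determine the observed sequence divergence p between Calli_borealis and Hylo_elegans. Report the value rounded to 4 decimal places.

0.2059

The sequences differ at positions 2 (T/A), 4 (A/T), 17 (G/C), 21 (T/A), 22 (A/T), 24 (C/G), 26 (T/G).
There are 7 differences over 34 sites, so p = 7/34 = 0.2059.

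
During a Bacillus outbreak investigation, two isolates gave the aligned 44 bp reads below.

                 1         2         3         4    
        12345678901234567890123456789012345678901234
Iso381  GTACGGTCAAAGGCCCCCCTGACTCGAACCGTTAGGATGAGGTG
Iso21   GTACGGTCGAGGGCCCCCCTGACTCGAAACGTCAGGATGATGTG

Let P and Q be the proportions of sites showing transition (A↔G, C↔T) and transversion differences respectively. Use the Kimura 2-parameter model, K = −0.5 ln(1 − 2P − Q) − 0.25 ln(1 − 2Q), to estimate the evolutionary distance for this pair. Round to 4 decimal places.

The sequences differ at positions 9 (A/G, transition), 11 (A/G, transition), 29 (C/A, transversion), 33 (T/C, transition), 41 (G/T, transversion).
Of the 5 differences, 3 transitions and 2 transversions over 44 sites: P = 3/44 = 0.068182, Q = 2/44 = 0.045455.
d = −0.5·ln(0.818181) − 0.25·ln(0.909090) = −0.5·(-0.200672) − 0.25·(-0.095311) = 0.1242.

0.1242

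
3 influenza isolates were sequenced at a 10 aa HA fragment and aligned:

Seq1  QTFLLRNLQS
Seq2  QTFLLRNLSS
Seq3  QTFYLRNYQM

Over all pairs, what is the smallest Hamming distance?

1

Pairwise Hamming distances:
  Seq1 vs Seq2: 1
  Seq1 vs Seq3: 3
  Seq2 vs Seq3: 4
The smallest is 1, between Seq1 and Seq2.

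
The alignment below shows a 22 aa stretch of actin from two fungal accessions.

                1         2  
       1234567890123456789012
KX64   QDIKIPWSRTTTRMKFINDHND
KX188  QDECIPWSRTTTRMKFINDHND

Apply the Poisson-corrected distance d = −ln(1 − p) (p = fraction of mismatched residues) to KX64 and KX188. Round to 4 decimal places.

Mismatches occur at site 3 (I/E), site 4 (K/C).
p = 2/22 = 0.090909.
d = −ln(1 − 0.090909) = −ln(0.909091) = 0.0953.

0.0953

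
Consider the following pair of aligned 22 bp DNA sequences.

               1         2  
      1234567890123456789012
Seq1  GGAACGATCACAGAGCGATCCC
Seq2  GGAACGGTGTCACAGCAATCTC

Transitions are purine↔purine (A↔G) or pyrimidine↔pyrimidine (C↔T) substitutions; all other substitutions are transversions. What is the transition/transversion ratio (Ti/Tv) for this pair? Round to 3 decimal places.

Differing sites — 7:A/G (Ti); 9:C/G (Tv); 10:A/T (Tv); 13:G/C (Tv); 17:G/A (Ti); 21:C/T (Ti).
Of the 6 differences, 3 transitions and 3 transversions, so Ti/Tv = 3/3 = 1.000.

1.000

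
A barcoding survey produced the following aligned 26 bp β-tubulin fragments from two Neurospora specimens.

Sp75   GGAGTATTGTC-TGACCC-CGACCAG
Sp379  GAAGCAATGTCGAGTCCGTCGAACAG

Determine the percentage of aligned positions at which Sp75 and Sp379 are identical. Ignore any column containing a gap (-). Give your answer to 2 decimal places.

Excluding the 2 gap columns leaves 24 comparable sites.
Mismatches occur at site 2 (G→A), site 5 (T→C), site 7 (T→A), site 13 (T→A), site 15 (A→T), site 18 (C→G), site 23 (C→A).
17 of the 24 comparable sites match, so the percent identity is 17/24 × 100 = 70.83%.

70.83%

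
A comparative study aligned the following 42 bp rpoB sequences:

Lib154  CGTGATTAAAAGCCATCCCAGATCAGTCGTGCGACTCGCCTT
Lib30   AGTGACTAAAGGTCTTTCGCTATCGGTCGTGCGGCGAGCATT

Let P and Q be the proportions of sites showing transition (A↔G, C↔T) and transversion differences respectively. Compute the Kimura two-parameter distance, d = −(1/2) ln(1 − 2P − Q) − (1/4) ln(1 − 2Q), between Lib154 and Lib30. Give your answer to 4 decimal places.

Differing sites — 1:C/A (Tv); 6:T/C (Ti); 11:A/G (Ti); 13:C/T (Ti); 15:A/T (Tv); 17:C/T (Ti); 19:C/G (Tv); 20:A/C (Tv); 21:G/T (Tv); 25:A/G (Ti); 34:A/G (Ti); 36:T/G (Tv); 37:C/A (Tv); 40:C/A (Tv).
Of the 14 differences, 6 transitions and 8 transversions over 42 sites: P = 6/42 = 0.142857, Q = 8/42 = 0.190476.
d = −0.5·ln(0.523810) − 0.25·ln(0.619048) = −0.5·(-0.646626) − 0.25·(-0.479572) = 0.4432.

0.4432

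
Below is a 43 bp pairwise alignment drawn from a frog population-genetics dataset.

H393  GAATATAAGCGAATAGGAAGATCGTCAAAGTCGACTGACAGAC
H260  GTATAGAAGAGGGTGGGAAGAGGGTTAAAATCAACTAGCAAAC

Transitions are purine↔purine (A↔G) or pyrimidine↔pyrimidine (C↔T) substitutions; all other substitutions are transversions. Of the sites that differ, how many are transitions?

9

Differing sites — 2:A/T (Tv); 6:T/G (Tv); 10:C/A (Tv); 12:A/G (Ti); 13:A/G (Ti); 15:A/G (Ti); 22:T/G (Tv); 23:C/G (Tv); 26:C/T (Ti); 30:G/A (Ti); 33:G/A (Ti); 37:G/A (Ti); 38:A/G (Ti); 41:G/A (Ti).
Of the 14 differences, 9 transitions and 5 transversions, so the answer is 9.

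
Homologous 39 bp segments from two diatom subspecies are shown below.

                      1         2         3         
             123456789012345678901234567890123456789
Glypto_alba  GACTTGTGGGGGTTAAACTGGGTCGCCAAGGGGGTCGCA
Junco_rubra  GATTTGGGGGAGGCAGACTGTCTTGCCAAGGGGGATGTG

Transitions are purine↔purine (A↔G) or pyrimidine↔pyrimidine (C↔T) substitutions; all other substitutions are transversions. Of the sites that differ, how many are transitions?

The sequences differ at positions 3 (C/T, transition), 7 (T/G, transversion), 11 (G/A, transition), 13 (T/G, transversion), 14 (T/C, transition), 16 (A/G, transition), 21 (G/T, transversion), 22 (G/C, transversion), 24 (C/T, transition), 35 (T/A, transversion), 36 (C/T, transition), 38 (C/T, transition), 39 (A/G, transition).
Of the 13 differences, 8 transitions and 5 transversions, so the answer is 8.

8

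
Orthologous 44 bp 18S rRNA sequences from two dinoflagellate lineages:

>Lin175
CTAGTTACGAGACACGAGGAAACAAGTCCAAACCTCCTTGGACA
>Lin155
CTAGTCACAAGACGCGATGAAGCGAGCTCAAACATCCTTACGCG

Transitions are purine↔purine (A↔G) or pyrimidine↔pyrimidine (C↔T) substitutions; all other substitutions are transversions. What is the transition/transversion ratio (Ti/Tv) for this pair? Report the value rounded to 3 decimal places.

3.333

The sequences differ at positions 6 (T/C, transition), 9 (G/A, transition), 14 (A/G, transition), 18 (G/T, transversion), 22 (A/G, transition), 24 (A/G, transition), 27 (T/C, transition), 28 (C/T, transition), 34 (C/A, transversion), 40 (G/A, transition), 41 (G/C, transversion), 42 (A/G, transition), 44 (A/G, transition).
Of the 13 differences, 10 transitions and 3 transversions, so Ti/Tv = 10/3 = 3.333.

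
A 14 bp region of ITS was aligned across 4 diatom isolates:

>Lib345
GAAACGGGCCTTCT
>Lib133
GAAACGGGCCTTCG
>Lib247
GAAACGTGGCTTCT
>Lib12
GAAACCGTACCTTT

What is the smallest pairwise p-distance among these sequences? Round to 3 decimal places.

Pairwise Hamming distances:
  Lib345 vs Lib133: 1
  Lib345 vs Lib247: 2
  Lib345 vs Lib12: 5
  Lib133 vs Lib247: 3
  Lib133 vs Lib12: 6
  Lib247 vs Lib12: 6
The smallest is 1 mismatch, between Lib345 and Lib133; p = 1/14 = 0.071.

0.071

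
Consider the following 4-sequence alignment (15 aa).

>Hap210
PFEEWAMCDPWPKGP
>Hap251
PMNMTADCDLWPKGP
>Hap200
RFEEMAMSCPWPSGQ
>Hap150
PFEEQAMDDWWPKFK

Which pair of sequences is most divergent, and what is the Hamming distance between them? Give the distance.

11

Pairwise Hamming distances:
  Hap210 vs Hap251: 6
  Hap210 vs Hap200: 6
  Hap210 vs Hap150: 5
  Hap251 vs Hap200: 11
  Hap251 vs Hap150: 9
  Hap200 vs Hap150: 8
The largest is 11, between Hap251 and Hap200.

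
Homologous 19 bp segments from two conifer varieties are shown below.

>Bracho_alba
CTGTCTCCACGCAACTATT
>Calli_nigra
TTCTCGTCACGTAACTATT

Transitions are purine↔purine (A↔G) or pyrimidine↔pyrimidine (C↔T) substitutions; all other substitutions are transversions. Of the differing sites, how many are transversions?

The sequences differ at positions 1 (C/T, transition), 3 (G/C, transversion), 6 (T/G, transversion), 7 (C/T, transition), 12 (C/T, transition).
Of the 5 differences, 3 transitions and 2 transversions, so the answer is 2.

2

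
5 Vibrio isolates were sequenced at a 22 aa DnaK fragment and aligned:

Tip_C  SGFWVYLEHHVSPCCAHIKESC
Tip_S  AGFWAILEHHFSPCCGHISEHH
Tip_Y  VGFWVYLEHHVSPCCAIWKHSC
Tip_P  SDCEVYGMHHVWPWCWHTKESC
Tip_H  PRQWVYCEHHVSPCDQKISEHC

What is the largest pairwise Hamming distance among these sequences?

16

Pairwise Hamming distances:
  Tip_C vs Tip_S: 8
  Tip_C vs Tip_Y: 4
  Tip_C vs Tip_P: 9
  Tip_C vs Tip_H: 9
  Tip_S vs Tip_Y: 11
  Tip_S vs Tip_P: 16
  Tip_S vs Tip_H: 11
  Tip_Y vs Tip_P: 12
  Tip_Y vs Tip_H: 11
  Tip_P vs Tip_H: 14
The largest is 16, between Tip_S and Tip_P.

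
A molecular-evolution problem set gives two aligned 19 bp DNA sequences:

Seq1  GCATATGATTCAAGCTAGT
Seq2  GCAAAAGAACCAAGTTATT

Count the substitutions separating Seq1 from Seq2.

Differing sites — 4:T/A; 6:T/A; 9:T/A; 10:T/C; 15:C/T; 18:G/T.
That gives 6 mismatches out of 19 aligned sites, so the Hamming distance is 6.

6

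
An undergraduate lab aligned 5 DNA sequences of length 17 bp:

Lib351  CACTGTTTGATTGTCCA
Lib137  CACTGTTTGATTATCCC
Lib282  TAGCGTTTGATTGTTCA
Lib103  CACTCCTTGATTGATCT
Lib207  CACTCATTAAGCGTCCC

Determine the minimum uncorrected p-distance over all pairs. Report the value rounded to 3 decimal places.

Pairwise Hamming distances:
  Lib351 vs Lib137: 2
  Lib351 vs Lib282: 4
  Lib351 vs Lib103: 5
  Lib351 vs Lib207: 6
  Lib137 vs Lib282: 6
  Lib137 vs Lib103: 6
  Lib137 vs Lib207: 6
  Lib282 vs Lib103: 7
  Lib282 vs Lib207: 10
  Lib103 vs Lib207: 7
The smallest is 2 mismatches, between Lib351 and Lib137; p = 2/17 = 0.118.

0.118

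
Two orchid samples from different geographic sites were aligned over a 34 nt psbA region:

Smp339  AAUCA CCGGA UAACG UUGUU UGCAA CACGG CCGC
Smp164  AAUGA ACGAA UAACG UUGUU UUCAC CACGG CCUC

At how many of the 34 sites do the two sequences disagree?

The sequences differ at positions 4 (C/G), 6 (C/A), 9 (G/A), 22 (G/U), 25 (A/C), 33 (G/U).
That gives 6 mismatches out of 34 aligned sites, so the Hamming distance is 6.

6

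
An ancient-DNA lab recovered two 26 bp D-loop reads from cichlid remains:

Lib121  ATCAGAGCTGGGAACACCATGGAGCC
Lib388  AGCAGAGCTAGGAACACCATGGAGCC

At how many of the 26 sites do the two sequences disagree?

Mismatches occur at site 2 (T/G), site 10 (G/A).
That gives 2 mismatches out of 26 aligned sites, so the Hamming distance is 2.

2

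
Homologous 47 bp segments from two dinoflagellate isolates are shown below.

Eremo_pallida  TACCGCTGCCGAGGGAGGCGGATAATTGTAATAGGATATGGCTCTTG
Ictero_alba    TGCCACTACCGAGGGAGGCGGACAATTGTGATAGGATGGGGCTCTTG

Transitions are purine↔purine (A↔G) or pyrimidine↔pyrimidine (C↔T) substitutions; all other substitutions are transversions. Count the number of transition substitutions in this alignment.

The sequences differ at positions 2 (A/G, transition), 5 (G/A, transition), 8 (G/A, transition), 23 (T/C, transition), 30 (A/G, transition), 38 (A/G, transition), 39 (T/G, transversion).
Of the 7 differences, 6 transitions and 1 transversion, so the answer is 6.

6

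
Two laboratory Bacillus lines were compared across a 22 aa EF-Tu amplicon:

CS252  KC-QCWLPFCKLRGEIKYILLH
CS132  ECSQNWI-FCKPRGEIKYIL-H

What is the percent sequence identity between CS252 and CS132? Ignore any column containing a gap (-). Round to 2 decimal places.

Excluding the 3 gap columns leaves 19 comparable sites.
Mismatches occur at site 1 (K/E), site 5 (C/N), site 7 (L/I), site 12 (L/P).
15 of the 19 comparable sites match, so the percent identity is 15/19 × 100 = 78.95%.

78.95%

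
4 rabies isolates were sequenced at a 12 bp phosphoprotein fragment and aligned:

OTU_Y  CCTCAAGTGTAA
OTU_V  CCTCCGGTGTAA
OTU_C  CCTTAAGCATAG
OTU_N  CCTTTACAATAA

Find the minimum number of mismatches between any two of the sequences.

2

Pairwise Hamming distances:
  OTU_Y vs OTU_V: 2
  OTU_Y vs OTU_C: 4
  OTU_Y vs OTU_N: 5
  OTU_V vs OTU_C: 6
  OTU_V vs OTU_N: 6
  OTU_C vs OTU_N: 4
The smallest is 2, between OTU_Y and OTU_V.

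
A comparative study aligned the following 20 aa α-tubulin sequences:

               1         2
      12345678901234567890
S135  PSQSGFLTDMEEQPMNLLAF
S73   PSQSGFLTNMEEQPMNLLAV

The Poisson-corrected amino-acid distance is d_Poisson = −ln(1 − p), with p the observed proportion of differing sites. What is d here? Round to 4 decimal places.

0.1054

The sequences differ at positions 9 (D/N), 20 (F/V).
p = 2/20 = 0.100000.
d = −ln(1 − 0.100000) = −ln(0.900000) = 0.1054.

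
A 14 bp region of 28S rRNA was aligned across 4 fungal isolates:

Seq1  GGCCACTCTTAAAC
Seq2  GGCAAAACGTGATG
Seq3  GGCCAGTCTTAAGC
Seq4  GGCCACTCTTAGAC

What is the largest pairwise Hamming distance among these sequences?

Pairwise Hamming distances:
  Seq1 vs Seq2: 7
  Seq1 vs Seq3: 2
  Seq1 vs Seq4: 1
  Seq2 vs Seq3: 7
  Seq2 vs Seq4: 8
  Seq3 vs Seq4: 3
The largest is 8, between Seq2 and Seq4.

8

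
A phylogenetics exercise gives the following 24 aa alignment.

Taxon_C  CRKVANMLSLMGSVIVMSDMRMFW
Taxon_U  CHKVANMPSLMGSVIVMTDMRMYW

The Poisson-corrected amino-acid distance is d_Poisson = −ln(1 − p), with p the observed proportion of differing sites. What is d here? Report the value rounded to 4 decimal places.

0.1823

Mismatches occur at site 2 (R/H), site 8 (L/P), site 18 (S/T), site 23 (F/Y).
p = 4/24 = 0.166667.
d = −ln(1 − 0.166667) = −ln(0.833333) = 0.1823.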